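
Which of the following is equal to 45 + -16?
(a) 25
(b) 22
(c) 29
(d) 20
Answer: c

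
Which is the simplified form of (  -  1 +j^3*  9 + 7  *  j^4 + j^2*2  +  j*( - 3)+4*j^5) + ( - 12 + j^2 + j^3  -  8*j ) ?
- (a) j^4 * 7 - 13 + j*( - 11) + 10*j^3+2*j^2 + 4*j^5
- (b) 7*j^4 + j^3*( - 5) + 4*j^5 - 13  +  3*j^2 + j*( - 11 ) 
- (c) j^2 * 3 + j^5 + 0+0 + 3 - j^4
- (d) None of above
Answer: d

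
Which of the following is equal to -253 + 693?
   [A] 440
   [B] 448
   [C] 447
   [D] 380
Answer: A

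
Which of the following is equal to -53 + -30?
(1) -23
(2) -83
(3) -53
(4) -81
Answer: 2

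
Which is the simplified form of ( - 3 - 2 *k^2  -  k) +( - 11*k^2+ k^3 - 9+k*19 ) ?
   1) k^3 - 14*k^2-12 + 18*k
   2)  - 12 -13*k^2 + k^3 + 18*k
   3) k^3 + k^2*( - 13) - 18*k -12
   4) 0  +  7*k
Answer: 2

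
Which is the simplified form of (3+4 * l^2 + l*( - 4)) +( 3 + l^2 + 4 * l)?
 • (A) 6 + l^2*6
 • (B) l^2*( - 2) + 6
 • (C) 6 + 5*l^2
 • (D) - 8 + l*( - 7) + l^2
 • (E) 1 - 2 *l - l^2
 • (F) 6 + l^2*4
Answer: C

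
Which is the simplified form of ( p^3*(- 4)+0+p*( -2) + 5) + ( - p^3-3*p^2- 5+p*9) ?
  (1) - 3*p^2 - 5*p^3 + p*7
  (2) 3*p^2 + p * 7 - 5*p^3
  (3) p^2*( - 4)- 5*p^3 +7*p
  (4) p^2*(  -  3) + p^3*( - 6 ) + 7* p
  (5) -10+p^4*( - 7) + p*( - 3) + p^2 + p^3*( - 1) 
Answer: 1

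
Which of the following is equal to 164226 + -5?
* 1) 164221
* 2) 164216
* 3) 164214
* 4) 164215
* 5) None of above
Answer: 1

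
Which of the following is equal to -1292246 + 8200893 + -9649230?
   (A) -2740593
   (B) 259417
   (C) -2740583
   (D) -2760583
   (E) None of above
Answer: C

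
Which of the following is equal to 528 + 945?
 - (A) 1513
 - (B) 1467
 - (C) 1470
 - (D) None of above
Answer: D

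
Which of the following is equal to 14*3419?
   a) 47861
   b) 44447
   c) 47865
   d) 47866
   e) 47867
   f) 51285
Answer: d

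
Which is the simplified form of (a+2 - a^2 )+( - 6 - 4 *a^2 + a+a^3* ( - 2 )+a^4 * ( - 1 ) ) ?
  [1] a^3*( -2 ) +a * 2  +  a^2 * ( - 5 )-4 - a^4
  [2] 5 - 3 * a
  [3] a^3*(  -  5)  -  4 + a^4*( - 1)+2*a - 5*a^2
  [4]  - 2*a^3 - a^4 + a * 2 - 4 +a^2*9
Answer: 1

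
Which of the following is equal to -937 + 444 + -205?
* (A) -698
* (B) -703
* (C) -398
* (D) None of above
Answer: A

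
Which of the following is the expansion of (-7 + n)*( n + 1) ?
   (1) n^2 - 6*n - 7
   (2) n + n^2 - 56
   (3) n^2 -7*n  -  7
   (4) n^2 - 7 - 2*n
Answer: 1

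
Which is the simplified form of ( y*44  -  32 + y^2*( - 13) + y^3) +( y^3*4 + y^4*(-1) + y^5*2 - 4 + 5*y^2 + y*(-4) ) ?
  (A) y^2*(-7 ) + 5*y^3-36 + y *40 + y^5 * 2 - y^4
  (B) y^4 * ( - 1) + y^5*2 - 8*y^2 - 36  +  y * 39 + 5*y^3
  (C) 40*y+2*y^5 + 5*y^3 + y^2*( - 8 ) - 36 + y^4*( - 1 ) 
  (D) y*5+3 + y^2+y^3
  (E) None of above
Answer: C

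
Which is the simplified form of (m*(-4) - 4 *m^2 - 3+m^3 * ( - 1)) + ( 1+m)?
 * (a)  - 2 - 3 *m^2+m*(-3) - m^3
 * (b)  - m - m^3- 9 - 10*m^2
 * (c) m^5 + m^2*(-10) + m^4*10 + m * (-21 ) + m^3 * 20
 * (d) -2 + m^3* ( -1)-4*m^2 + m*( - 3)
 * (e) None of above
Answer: d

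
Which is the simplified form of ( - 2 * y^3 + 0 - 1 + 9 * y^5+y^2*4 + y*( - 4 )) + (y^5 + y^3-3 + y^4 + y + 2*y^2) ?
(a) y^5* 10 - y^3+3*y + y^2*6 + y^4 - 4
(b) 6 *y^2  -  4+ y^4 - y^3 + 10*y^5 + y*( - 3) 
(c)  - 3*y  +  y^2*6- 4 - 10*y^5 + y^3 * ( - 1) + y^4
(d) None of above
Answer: b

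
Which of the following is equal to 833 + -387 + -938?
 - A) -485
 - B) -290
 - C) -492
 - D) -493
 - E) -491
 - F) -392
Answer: C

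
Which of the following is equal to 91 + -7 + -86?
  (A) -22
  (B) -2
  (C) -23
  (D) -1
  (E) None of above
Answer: B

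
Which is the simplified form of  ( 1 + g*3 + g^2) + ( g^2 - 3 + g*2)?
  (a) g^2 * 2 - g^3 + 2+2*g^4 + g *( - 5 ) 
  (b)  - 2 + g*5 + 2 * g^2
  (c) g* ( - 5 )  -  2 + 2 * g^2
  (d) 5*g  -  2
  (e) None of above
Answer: b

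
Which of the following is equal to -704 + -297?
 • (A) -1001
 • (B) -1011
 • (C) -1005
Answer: A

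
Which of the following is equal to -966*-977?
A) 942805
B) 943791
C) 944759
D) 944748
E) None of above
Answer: E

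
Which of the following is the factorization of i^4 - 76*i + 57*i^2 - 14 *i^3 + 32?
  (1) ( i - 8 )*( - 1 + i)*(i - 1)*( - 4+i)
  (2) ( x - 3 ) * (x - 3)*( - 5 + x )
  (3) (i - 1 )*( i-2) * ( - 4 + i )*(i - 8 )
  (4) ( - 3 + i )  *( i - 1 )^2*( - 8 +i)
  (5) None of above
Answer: 1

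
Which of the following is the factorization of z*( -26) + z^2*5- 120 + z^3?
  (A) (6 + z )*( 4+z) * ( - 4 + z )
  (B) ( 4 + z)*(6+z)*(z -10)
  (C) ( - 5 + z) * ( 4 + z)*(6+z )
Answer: C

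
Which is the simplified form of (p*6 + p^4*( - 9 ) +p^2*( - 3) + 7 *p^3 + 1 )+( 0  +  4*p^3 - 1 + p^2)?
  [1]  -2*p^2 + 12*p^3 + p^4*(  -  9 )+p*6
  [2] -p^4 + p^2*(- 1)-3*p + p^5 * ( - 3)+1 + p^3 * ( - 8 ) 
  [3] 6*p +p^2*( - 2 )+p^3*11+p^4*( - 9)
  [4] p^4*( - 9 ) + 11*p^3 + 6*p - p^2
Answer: 3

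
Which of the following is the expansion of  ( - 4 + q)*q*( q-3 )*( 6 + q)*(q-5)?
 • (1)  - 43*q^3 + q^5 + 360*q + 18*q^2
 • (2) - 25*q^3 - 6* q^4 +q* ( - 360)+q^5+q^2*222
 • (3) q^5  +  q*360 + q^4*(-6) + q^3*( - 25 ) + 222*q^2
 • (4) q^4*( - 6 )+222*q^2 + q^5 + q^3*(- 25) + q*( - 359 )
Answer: 2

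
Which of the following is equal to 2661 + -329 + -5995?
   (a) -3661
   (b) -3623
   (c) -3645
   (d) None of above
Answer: d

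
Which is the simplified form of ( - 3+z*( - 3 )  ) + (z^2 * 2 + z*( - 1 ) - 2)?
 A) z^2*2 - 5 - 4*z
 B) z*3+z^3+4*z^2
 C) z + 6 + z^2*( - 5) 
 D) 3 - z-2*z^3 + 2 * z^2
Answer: A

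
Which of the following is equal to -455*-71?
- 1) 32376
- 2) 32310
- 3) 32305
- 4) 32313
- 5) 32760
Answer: 3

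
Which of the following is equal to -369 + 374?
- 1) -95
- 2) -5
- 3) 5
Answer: 3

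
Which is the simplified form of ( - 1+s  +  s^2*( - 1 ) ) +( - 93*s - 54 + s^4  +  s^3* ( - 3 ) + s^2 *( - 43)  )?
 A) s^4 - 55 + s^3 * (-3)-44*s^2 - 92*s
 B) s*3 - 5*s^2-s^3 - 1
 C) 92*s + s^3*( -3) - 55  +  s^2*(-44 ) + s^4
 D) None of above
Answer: A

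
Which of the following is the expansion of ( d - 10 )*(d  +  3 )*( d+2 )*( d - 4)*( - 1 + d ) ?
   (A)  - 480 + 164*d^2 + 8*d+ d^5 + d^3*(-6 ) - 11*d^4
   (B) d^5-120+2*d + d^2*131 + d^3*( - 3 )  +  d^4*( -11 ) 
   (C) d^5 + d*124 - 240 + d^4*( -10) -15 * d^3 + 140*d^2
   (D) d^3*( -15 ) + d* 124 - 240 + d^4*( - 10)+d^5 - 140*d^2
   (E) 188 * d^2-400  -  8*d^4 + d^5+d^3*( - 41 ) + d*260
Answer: C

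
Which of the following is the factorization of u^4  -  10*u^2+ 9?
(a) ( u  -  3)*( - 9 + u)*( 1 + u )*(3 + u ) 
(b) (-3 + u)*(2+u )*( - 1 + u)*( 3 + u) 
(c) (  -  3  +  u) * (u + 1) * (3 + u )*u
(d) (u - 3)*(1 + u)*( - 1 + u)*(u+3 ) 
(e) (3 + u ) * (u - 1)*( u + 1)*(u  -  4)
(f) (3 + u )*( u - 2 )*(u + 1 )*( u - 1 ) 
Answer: d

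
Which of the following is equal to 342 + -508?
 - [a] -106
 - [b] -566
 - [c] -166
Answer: c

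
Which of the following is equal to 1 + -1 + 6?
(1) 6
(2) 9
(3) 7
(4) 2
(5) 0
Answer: 1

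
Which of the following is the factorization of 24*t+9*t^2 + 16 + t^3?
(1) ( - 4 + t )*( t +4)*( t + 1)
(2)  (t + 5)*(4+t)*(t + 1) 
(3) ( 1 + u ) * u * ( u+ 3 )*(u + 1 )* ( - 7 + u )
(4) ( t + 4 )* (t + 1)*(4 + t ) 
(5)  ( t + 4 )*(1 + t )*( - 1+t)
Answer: 4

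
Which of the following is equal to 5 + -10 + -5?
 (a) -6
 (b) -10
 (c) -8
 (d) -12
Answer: b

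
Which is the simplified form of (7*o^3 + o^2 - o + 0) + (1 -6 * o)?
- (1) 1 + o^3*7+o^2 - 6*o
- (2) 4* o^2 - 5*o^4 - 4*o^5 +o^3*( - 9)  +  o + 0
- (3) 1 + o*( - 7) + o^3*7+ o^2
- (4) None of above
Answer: 3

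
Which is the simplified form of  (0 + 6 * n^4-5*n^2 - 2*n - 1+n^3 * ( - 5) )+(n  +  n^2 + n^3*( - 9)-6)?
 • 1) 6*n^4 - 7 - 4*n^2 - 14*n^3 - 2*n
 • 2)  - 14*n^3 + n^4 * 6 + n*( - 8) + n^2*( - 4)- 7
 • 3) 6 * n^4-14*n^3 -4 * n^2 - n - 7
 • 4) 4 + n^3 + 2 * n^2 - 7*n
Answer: 3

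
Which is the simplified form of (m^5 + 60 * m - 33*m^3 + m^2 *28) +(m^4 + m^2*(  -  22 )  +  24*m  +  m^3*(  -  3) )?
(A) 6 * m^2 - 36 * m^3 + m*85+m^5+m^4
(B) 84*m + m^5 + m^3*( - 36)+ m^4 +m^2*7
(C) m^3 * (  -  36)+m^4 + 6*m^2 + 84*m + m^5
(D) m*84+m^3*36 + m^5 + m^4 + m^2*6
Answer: C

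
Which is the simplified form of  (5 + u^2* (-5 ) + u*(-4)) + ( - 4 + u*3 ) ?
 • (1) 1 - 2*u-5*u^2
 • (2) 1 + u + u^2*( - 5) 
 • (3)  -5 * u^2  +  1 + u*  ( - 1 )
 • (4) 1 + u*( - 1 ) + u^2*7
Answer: 3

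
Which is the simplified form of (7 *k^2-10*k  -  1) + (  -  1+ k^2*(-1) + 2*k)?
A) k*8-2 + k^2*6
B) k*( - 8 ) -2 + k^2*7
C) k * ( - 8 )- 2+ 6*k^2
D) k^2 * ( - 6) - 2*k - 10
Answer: C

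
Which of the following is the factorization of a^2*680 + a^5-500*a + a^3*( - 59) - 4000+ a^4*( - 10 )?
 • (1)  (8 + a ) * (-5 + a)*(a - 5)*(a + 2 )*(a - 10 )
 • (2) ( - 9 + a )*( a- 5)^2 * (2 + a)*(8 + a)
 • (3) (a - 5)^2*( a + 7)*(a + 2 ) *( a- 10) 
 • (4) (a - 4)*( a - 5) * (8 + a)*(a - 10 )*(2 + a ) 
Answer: 1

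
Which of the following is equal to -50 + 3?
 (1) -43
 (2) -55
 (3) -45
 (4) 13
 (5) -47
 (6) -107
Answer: 5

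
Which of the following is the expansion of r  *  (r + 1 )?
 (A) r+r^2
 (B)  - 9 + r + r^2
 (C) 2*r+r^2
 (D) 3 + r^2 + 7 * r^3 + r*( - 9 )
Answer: A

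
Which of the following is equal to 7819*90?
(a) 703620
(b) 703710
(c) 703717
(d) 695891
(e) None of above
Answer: b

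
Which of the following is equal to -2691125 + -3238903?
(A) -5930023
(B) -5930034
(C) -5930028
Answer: C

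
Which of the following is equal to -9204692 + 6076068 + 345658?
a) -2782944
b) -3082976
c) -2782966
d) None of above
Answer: c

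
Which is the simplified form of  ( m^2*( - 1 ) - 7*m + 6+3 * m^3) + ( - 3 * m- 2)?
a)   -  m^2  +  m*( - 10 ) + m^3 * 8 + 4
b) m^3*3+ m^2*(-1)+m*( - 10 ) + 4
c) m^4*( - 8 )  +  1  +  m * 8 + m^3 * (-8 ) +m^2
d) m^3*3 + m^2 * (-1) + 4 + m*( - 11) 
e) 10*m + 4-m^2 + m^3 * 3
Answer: b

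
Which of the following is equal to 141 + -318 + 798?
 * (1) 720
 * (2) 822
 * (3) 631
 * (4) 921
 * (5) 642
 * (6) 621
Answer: 6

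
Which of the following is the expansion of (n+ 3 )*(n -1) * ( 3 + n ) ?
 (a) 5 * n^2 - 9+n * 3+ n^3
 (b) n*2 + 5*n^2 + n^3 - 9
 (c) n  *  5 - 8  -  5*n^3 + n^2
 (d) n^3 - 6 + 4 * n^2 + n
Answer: a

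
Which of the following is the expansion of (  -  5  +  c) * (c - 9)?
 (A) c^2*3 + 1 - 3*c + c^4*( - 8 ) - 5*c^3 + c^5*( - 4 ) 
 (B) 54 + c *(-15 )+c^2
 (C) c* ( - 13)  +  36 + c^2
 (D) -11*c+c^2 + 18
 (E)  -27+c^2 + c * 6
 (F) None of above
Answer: F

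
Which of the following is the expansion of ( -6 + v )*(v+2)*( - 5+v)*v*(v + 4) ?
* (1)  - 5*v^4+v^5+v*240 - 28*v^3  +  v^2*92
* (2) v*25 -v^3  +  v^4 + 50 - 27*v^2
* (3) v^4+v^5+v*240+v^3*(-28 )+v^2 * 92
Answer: 1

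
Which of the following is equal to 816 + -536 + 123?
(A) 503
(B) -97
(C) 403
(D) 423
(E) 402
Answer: C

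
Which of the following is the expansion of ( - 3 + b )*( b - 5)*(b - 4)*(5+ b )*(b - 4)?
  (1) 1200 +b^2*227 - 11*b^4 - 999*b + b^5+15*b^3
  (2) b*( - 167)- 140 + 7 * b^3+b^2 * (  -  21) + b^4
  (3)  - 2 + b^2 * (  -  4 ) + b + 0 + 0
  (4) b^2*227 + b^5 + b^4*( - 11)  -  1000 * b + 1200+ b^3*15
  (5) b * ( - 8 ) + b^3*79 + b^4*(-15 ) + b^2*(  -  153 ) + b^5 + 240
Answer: 4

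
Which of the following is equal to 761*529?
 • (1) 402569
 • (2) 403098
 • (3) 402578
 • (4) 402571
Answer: 1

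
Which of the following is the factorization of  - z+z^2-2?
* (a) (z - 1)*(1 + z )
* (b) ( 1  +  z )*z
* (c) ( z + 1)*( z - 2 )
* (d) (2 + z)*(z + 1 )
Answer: c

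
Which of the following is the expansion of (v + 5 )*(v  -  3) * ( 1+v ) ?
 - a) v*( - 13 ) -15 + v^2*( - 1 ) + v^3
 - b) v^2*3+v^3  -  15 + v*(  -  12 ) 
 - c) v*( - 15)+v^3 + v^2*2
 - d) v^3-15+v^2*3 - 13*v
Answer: d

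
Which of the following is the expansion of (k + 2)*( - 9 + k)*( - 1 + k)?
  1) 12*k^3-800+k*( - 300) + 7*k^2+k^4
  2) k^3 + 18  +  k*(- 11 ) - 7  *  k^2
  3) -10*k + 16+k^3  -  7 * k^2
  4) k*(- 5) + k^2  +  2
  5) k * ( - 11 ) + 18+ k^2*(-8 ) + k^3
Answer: 5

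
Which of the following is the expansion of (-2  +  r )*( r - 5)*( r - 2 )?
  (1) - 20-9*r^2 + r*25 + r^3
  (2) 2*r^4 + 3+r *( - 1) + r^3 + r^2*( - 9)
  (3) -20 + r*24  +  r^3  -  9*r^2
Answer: 3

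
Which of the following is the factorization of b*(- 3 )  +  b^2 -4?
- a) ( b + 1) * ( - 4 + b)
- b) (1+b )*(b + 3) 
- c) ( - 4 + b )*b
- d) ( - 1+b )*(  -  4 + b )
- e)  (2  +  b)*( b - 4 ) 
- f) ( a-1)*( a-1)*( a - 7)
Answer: a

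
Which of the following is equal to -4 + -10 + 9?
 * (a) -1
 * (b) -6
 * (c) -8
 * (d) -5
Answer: d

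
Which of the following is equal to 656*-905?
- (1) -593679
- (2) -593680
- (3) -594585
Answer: 2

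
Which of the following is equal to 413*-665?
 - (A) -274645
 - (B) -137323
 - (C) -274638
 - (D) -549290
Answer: A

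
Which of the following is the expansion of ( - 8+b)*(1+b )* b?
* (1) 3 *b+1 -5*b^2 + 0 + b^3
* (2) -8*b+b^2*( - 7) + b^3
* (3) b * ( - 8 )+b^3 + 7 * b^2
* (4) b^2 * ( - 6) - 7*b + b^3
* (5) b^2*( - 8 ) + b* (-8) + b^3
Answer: 2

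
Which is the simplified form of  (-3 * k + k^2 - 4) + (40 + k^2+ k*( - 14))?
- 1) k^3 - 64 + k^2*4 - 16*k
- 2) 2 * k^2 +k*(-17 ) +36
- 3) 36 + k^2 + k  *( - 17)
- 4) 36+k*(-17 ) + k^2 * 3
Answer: 2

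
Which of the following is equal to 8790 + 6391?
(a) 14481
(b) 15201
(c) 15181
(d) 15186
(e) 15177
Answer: c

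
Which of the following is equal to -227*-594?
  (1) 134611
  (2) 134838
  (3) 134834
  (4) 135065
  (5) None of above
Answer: 2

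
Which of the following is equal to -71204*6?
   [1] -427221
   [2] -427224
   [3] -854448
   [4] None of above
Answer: 2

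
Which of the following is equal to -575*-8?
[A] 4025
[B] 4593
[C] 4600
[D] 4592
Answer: C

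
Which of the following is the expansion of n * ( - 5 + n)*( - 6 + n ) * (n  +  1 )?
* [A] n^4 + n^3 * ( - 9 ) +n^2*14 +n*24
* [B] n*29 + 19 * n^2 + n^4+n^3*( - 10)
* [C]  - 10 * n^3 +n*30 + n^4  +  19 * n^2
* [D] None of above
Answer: C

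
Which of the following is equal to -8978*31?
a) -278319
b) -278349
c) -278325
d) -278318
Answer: d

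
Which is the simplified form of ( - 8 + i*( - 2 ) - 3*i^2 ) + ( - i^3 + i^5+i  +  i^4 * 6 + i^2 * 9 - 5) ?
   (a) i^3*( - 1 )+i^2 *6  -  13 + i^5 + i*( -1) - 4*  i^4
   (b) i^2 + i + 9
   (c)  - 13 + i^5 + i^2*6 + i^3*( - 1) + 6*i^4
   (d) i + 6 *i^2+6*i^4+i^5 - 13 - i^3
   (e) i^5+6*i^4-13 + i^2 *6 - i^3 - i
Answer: e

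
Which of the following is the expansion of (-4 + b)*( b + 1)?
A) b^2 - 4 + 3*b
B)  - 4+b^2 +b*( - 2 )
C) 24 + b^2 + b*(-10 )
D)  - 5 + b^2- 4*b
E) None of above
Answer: E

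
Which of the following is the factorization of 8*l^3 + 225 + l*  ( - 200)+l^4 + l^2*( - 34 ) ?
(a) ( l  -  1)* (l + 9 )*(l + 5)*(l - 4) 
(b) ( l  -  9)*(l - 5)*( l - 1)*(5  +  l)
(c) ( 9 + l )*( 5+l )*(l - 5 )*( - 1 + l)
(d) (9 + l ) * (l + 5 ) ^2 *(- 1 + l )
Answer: c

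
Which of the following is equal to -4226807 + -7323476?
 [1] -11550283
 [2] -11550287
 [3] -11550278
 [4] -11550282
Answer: 1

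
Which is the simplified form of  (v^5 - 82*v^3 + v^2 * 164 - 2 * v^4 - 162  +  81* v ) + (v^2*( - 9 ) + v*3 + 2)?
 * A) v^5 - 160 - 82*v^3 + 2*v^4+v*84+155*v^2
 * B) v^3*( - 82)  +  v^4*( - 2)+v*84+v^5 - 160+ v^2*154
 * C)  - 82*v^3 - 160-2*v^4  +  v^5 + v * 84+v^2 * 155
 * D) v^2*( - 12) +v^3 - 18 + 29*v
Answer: C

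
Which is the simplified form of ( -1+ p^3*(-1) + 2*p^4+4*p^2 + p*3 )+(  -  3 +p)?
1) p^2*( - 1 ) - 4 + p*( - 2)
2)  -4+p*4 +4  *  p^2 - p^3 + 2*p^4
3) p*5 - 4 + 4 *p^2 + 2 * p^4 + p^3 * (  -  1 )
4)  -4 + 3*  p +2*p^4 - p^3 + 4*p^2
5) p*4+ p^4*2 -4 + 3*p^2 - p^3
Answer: 2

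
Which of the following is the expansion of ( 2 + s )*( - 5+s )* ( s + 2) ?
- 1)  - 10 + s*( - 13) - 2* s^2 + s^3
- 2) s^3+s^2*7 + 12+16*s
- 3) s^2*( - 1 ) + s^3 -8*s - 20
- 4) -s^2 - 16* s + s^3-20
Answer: 4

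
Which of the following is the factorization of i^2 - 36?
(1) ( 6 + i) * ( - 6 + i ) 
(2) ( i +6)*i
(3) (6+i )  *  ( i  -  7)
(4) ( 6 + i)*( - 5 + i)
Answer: 1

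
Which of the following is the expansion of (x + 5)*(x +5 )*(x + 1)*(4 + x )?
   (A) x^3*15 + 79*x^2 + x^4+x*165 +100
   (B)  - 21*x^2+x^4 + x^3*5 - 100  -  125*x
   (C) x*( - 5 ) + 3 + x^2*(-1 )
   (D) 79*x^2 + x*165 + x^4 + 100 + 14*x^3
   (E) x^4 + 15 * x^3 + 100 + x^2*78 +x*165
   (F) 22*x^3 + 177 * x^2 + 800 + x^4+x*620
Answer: A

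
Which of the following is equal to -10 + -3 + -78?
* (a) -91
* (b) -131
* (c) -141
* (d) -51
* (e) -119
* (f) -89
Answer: a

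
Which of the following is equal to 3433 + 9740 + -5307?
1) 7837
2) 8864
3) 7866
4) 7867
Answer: 3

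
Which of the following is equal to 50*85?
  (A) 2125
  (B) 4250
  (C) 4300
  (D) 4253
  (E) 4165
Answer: B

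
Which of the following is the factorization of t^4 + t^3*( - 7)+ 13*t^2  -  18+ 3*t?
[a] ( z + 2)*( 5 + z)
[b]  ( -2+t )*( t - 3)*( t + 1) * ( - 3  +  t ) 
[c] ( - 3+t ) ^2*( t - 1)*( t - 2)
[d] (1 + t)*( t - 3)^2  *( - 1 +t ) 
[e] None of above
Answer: b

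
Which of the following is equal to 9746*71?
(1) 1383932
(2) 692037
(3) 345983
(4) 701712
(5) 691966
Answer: 5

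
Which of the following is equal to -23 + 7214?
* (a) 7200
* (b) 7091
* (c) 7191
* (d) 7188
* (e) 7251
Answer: c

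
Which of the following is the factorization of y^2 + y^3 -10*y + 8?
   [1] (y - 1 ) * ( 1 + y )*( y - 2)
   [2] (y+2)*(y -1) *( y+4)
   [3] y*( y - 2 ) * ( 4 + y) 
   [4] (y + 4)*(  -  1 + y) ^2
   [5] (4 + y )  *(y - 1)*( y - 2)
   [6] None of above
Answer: 5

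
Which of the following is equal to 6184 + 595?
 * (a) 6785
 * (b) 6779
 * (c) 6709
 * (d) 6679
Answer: b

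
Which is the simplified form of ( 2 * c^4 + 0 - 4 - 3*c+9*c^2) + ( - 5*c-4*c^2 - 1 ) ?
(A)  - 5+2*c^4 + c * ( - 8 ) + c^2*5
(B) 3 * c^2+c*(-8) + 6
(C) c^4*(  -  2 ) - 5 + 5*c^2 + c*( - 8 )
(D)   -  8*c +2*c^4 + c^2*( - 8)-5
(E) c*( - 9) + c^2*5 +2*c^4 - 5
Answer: A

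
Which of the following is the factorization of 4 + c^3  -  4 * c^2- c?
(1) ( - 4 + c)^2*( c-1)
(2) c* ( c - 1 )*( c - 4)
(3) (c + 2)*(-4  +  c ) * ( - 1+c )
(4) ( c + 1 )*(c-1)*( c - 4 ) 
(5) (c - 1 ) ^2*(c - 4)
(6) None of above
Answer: 4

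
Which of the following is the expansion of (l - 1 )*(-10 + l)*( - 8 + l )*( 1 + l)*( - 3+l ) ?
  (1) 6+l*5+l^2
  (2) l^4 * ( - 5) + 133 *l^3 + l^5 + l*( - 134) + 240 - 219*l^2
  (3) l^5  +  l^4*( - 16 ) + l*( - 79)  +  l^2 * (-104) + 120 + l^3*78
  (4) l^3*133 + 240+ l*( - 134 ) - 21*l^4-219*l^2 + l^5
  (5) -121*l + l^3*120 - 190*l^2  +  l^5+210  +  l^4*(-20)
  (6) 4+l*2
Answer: 4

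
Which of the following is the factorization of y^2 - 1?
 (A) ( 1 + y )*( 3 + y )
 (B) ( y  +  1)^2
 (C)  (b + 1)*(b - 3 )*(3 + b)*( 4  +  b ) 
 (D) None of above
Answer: D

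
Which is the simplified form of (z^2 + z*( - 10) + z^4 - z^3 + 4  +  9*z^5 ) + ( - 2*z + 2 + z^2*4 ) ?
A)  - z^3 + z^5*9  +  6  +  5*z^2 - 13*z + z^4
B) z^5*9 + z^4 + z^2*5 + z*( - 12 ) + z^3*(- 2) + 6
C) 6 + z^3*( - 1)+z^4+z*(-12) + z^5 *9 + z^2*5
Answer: C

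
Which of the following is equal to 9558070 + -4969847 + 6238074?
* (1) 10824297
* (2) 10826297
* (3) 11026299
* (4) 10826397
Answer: 2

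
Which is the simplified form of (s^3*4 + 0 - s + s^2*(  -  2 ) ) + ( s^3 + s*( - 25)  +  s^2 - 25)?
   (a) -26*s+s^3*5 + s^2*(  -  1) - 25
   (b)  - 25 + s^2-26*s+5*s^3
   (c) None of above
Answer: a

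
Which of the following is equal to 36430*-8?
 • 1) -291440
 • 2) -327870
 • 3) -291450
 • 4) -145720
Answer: 1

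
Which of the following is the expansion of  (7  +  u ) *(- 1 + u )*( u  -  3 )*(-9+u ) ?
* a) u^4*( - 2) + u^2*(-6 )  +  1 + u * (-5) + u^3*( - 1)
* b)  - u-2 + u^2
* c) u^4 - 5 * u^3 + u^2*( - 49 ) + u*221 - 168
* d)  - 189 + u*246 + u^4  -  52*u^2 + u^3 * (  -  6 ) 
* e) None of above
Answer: d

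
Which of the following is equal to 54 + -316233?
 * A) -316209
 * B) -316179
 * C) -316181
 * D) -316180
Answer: B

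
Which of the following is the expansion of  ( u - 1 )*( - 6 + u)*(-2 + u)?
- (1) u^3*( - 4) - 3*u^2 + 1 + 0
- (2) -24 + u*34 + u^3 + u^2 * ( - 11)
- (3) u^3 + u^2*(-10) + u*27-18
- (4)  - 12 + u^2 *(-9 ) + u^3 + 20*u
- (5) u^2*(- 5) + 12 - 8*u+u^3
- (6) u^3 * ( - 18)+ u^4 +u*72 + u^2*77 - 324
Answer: 4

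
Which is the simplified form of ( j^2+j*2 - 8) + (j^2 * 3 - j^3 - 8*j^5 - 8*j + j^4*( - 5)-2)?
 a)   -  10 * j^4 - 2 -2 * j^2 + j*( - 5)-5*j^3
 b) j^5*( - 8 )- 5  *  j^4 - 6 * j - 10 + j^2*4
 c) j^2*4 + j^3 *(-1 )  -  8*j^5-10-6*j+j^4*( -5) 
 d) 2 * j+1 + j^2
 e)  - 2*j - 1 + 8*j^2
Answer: c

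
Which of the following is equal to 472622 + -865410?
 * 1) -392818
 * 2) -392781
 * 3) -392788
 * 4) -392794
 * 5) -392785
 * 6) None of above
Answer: 3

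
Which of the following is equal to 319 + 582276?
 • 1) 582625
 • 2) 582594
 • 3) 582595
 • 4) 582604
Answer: 3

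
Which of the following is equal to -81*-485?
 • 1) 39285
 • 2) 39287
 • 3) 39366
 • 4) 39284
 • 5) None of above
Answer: 1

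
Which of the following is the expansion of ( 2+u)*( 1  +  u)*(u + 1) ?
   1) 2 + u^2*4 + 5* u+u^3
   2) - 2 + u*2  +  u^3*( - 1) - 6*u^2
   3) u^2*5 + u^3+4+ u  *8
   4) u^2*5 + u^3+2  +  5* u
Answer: 1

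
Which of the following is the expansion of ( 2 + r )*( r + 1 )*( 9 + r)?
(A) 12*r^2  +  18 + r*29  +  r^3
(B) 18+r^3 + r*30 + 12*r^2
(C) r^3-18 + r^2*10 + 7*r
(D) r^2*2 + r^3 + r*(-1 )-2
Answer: A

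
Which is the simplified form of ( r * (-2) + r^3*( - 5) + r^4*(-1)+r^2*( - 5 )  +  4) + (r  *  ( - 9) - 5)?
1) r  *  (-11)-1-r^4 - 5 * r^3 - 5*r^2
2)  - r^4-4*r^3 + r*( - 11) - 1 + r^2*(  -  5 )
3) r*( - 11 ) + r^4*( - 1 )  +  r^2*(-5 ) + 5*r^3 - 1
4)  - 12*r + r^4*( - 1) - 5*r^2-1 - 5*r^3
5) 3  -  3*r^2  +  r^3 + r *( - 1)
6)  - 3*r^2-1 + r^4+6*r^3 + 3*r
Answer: 1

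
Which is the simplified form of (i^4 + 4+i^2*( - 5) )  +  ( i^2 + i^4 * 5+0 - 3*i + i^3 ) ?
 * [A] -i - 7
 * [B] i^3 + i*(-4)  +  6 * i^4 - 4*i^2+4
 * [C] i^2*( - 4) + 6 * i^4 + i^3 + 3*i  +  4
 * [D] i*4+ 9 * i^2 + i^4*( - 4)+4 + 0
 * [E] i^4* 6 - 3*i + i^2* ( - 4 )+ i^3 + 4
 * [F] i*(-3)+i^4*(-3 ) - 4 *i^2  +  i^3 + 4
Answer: E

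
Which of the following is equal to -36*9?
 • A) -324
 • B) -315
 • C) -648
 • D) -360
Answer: A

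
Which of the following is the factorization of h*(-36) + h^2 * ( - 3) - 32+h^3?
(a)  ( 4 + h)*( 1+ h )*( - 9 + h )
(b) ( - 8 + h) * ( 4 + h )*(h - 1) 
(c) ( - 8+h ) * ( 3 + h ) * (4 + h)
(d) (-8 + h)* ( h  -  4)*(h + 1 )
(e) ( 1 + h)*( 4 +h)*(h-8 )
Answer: e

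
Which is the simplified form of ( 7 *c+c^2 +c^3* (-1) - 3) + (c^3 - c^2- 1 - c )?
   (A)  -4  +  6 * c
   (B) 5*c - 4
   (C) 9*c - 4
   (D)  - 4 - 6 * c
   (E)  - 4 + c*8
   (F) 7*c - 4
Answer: A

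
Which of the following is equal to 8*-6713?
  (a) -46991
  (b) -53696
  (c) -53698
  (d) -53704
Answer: d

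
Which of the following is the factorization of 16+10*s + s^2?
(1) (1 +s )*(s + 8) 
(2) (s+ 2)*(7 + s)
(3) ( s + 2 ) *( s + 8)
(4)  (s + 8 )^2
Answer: 3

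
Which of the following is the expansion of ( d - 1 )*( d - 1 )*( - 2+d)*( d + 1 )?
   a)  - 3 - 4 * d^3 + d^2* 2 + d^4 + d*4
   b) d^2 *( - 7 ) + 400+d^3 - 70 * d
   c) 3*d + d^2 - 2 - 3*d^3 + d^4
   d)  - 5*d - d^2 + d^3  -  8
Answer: c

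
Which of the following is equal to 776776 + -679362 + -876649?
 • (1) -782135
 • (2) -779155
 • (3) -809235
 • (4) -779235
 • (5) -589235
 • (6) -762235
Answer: 4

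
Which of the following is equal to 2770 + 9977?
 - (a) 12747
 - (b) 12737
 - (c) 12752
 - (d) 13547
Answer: a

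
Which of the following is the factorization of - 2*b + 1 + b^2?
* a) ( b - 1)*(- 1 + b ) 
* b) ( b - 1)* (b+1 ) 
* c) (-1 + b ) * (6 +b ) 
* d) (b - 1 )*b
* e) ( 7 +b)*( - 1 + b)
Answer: a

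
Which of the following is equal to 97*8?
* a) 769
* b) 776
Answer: b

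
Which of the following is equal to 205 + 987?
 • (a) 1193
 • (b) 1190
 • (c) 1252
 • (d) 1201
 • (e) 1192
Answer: e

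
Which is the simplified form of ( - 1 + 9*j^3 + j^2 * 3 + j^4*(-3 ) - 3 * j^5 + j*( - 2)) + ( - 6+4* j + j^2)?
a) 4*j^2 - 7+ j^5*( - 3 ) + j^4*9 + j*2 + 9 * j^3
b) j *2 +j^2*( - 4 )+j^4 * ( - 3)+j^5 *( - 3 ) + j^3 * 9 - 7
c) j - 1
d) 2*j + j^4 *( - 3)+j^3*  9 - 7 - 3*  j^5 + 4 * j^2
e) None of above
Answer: d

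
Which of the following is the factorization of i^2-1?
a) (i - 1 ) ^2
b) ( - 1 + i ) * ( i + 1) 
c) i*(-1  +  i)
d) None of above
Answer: b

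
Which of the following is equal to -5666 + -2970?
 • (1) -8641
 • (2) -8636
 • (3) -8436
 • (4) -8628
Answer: 2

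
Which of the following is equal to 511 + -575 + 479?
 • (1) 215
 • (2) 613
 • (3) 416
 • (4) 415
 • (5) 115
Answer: 4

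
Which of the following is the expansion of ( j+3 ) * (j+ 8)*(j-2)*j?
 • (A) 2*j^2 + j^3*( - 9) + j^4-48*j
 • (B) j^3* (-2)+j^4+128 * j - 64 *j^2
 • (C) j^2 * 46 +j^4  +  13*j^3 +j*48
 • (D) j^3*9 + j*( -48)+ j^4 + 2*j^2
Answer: D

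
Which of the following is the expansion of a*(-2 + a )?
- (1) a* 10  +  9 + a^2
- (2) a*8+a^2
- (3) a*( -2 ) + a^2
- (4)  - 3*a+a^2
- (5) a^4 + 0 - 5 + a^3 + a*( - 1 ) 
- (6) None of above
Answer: 3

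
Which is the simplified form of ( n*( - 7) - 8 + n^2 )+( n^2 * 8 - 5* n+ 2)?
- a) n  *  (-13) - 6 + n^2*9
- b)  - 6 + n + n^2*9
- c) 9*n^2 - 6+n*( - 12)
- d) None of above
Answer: c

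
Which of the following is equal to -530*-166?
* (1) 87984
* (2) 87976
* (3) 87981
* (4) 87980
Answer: 4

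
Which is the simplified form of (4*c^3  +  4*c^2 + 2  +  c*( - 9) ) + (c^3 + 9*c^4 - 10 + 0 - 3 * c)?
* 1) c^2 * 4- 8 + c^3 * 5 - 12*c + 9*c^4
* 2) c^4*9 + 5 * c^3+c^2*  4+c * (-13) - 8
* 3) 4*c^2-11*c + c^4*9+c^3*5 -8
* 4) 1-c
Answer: 1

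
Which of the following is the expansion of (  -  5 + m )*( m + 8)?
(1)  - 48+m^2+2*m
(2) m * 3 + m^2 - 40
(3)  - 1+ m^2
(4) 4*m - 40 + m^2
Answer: 2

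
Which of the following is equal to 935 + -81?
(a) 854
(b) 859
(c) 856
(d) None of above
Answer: a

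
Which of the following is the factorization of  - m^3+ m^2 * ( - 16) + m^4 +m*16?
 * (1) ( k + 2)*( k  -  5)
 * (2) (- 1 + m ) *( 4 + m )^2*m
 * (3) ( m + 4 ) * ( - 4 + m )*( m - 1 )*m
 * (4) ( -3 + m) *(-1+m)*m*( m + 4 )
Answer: 3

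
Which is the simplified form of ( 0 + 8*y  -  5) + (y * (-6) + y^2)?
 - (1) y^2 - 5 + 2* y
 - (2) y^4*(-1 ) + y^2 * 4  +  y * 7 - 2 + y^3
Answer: 1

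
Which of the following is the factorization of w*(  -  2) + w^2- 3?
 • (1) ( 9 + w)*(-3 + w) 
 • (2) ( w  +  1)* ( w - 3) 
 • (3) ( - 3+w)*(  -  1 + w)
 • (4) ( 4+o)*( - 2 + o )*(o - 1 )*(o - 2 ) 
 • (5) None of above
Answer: 2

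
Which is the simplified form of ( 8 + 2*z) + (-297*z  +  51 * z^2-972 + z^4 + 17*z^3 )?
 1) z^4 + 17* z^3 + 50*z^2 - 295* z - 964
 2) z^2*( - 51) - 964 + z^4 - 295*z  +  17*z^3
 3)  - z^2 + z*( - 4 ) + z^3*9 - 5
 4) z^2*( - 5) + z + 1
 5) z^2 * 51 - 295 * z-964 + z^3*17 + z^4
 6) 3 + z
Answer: 5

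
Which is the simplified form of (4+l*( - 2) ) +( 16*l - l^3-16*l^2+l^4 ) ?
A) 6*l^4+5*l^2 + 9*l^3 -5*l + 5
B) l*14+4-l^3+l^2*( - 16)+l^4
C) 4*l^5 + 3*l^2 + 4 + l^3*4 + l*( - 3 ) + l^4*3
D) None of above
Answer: B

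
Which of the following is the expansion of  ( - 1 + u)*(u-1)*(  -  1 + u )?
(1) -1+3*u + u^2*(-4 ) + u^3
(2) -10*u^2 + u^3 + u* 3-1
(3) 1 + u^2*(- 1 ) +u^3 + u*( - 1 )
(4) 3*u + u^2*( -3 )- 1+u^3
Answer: 4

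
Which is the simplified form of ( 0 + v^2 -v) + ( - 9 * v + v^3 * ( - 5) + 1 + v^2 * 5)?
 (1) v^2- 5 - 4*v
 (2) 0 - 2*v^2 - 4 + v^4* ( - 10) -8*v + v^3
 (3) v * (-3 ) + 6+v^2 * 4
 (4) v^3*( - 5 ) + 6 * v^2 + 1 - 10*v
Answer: 4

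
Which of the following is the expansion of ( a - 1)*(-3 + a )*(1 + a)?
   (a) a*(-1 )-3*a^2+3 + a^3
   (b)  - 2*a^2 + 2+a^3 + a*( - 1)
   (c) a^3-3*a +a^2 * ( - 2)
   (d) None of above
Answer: a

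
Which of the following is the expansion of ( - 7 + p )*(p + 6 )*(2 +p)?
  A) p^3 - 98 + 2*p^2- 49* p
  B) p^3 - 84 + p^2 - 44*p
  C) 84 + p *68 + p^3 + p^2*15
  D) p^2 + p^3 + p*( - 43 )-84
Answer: B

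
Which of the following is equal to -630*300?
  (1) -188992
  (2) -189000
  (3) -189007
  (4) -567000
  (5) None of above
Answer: 2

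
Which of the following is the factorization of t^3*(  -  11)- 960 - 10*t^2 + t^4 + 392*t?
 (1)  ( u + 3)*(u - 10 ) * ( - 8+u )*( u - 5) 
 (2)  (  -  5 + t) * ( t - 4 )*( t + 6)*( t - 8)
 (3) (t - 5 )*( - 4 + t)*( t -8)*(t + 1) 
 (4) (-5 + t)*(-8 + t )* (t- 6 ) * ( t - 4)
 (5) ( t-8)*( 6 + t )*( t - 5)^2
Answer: 2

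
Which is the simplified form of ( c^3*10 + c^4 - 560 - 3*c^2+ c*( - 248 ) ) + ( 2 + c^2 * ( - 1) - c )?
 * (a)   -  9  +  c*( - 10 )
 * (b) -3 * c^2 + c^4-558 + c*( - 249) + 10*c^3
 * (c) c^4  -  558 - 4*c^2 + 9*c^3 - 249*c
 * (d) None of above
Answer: d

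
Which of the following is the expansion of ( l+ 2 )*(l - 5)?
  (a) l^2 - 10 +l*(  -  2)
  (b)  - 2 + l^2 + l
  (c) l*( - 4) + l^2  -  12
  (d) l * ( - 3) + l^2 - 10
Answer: d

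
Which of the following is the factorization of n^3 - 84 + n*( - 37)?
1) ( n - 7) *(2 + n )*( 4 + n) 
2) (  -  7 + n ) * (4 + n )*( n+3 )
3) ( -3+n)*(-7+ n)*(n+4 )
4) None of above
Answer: 2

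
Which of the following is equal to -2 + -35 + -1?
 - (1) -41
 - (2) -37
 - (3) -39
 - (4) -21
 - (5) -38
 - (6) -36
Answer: 5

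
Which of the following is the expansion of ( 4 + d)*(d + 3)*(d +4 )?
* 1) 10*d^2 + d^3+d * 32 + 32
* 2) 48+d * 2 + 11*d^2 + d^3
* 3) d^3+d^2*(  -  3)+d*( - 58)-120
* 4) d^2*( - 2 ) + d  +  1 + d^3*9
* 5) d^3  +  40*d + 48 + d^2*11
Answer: 5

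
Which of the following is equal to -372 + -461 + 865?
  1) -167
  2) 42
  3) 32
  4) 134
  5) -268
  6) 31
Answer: 3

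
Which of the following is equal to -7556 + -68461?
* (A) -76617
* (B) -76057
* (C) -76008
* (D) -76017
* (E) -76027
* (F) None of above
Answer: D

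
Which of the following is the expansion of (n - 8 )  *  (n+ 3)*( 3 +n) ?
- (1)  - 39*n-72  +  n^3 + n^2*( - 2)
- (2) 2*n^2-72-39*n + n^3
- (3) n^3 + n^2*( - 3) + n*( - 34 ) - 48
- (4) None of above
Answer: 1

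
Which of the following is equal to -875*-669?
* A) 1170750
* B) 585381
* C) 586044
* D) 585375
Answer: D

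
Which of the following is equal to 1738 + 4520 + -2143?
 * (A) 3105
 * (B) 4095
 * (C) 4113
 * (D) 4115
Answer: D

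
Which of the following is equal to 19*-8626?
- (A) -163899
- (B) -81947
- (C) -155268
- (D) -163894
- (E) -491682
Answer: D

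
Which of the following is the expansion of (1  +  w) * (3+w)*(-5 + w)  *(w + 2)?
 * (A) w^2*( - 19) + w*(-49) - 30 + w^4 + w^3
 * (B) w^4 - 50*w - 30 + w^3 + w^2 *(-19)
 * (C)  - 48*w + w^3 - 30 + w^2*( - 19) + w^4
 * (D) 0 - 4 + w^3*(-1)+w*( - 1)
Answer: A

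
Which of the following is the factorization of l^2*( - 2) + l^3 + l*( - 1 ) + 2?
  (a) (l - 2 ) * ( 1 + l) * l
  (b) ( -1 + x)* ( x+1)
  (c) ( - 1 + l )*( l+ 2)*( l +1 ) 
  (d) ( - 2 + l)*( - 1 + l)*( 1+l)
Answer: d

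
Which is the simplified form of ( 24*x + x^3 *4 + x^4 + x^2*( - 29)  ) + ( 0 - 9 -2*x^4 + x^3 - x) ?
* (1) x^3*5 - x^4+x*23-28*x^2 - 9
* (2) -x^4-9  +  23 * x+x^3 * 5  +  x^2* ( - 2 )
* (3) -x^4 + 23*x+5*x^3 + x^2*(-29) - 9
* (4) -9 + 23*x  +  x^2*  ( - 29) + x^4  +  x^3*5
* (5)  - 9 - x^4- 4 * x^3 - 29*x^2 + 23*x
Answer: 3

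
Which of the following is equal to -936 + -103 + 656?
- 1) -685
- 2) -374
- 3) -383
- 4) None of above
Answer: 3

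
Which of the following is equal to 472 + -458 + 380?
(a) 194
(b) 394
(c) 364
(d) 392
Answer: b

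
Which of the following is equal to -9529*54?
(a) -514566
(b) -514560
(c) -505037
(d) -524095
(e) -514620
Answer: a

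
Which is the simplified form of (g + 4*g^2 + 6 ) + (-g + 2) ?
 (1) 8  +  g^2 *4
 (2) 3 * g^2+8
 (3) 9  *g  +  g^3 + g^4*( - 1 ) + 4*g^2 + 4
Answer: 1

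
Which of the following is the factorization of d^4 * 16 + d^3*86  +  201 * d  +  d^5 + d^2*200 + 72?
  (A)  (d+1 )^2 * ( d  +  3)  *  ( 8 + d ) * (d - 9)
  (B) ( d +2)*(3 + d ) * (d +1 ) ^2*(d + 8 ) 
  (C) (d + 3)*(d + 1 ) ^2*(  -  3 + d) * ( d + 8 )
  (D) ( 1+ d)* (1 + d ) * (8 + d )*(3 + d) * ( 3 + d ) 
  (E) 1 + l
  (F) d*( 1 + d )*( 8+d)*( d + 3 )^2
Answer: D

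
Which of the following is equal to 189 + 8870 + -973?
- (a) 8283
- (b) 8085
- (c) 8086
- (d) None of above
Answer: c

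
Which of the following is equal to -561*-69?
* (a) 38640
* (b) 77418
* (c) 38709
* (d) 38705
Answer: c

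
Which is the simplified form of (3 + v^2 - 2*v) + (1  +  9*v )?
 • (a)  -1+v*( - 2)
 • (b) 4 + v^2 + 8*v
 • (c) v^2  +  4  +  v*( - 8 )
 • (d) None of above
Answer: d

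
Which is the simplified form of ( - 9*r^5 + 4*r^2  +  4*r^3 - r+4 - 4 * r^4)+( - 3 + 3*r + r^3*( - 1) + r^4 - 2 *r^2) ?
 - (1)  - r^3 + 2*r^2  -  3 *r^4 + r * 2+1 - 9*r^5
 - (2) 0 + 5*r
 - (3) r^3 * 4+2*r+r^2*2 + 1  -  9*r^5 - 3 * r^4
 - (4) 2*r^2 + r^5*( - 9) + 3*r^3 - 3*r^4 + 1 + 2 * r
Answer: 4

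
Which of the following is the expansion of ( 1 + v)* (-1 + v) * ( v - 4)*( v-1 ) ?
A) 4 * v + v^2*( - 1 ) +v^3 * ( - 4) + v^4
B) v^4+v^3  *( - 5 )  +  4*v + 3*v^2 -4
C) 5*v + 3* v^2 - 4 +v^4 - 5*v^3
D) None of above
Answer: C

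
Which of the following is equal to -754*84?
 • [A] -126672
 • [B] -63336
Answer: B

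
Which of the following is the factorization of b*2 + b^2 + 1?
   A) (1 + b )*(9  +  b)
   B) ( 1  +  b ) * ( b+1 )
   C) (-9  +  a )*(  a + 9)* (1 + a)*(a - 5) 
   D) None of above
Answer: B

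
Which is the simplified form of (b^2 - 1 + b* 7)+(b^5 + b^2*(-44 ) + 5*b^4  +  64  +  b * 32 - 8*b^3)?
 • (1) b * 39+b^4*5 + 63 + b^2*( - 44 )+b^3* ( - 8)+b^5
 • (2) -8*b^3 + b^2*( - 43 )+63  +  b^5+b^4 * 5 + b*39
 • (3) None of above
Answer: 2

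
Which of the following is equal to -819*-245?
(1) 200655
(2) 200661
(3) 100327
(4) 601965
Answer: 1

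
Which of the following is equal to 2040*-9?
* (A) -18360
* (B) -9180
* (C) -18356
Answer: A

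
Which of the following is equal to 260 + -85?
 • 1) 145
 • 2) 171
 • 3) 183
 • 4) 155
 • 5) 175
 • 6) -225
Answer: 5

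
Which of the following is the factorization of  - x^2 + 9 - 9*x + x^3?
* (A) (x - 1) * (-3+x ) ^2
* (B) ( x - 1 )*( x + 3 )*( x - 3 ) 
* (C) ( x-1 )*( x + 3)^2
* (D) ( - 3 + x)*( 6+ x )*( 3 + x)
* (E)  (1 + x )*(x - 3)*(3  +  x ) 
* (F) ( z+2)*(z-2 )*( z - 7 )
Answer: B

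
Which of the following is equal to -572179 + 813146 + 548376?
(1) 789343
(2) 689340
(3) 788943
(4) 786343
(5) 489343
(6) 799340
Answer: 1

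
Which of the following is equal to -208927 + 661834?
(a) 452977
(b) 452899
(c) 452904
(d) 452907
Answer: d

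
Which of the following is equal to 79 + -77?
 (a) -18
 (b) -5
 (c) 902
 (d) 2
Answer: d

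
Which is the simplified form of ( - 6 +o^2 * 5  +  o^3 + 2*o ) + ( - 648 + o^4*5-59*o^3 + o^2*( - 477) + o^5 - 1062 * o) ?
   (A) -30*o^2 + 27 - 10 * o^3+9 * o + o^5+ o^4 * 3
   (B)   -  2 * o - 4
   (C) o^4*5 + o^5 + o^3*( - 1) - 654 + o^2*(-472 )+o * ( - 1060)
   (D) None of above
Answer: D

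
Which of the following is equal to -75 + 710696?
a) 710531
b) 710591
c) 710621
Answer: c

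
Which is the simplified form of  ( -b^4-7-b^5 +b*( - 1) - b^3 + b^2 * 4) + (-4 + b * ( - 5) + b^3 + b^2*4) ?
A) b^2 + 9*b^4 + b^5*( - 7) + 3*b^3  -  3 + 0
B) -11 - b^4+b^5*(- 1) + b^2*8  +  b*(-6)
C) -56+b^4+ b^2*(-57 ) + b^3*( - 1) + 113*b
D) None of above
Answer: B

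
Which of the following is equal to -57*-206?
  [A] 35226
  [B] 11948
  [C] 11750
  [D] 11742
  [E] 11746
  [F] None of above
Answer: D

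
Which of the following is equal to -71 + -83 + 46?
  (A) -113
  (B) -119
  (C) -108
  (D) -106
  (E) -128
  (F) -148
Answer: C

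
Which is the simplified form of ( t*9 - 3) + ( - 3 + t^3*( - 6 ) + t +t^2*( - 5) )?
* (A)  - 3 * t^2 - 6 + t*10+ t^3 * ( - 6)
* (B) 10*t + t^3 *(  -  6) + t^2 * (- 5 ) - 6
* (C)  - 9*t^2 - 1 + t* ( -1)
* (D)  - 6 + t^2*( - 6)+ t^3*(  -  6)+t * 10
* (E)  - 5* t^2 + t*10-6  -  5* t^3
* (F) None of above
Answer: B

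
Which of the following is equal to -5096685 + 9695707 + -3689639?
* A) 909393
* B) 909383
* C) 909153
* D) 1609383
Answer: B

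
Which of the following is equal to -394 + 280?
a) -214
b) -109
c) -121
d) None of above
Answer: d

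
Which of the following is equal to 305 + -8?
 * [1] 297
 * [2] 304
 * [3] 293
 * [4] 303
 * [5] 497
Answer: 1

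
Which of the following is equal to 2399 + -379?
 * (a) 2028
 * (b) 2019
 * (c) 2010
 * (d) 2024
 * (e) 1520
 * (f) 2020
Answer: f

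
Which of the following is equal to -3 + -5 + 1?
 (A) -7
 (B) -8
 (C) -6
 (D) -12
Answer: A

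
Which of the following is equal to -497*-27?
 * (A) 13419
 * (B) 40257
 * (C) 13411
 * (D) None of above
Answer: A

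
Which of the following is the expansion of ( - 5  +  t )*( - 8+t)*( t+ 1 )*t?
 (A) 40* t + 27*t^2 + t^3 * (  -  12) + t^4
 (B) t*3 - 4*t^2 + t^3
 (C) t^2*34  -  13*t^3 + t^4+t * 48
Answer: A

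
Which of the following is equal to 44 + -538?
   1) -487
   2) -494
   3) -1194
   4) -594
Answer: 2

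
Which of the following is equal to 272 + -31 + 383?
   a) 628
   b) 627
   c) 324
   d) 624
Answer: d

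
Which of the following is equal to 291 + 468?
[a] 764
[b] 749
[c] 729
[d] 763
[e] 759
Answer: e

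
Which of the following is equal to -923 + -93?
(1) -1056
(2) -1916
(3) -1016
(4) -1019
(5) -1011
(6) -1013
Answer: 3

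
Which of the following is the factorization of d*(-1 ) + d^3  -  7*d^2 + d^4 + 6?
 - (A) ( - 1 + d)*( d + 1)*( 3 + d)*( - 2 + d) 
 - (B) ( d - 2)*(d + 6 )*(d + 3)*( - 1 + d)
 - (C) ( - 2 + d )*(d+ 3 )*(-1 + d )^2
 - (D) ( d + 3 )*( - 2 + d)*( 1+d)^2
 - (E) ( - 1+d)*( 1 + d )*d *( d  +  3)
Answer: A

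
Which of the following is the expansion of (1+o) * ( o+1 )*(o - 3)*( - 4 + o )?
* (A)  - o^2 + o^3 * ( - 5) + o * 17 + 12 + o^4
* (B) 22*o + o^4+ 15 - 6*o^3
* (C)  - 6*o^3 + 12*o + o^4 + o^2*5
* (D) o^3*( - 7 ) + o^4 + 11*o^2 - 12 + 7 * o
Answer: A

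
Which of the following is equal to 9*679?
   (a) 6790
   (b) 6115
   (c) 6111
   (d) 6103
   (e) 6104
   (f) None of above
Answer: c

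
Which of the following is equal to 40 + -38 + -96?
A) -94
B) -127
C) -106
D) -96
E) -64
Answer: A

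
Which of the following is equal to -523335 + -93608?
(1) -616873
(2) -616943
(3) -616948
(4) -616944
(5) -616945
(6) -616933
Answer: 2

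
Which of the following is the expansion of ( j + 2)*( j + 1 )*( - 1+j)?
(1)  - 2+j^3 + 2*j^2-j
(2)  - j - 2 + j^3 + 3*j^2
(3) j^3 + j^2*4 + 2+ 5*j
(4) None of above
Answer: 1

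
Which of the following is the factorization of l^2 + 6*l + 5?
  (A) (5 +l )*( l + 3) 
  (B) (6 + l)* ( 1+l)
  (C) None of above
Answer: C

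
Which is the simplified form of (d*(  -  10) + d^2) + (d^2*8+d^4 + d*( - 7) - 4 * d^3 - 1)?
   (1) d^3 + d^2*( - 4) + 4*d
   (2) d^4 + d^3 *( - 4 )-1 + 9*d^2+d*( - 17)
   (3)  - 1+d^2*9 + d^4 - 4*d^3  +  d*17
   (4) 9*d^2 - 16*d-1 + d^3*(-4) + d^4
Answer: 2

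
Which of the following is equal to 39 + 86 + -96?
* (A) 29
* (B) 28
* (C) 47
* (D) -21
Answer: A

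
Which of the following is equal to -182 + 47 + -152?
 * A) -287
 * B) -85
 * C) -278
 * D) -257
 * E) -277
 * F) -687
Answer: A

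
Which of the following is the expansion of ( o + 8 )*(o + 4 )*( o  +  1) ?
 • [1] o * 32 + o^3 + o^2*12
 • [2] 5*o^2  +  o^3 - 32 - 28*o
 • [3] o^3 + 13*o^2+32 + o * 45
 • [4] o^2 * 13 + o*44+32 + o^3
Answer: 4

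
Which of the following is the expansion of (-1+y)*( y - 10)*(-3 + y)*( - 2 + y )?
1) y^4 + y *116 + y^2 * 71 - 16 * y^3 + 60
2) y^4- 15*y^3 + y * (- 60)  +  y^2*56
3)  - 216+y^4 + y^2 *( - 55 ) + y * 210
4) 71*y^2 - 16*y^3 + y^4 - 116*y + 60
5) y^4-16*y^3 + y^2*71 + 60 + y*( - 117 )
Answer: 4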